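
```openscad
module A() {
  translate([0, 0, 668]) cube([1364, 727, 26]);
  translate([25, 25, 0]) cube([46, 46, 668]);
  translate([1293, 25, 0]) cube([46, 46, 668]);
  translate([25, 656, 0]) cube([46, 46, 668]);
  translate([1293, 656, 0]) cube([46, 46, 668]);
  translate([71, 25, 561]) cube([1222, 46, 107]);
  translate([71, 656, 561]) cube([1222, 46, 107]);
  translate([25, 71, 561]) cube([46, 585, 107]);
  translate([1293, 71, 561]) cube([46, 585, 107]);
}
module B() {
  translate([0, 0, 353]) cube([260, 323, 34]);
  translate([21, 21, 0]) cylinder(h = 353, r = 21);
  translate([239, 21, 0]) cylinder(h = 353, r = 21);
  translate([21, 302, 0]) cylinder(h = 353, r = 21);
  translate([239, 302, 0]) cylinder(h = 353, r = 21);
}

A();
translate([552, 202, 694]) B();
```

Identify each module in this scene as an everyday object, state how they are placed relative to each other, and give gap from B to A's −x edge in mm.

A is a table. B is a stool. The stool is on top of the table, centred. The gap from the stool to the table's −x edge is 552 mm.

The stool's min-x is at 552; the table's min-x is 0; gap = 552 mm.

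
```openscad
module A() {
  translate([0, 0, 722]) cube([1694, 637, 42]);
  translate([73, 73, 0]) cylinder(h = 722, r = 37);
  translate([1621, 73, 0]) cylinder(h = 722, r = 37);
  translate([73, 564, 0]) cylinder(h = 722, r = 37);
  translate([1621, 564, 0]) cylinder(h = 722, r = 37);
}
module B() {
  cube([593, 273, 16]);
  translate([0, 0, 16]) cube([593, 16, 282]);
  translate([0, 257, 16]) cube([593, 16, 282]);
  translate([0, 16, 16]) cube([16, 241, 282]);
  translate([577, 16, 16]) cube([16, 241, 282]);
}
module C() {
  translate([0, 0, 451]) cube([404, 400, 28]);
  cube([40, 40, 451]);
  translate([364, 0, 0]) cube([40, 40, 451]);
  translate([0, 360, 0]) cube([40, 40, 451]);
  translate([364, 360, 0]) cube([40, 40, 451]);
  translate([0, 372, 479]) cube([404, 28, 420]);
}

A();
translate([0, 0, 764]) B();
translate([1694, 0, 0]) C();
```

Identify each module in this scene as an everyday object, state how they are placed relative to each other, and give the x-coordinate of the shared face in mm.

A is a table. B is an open box. C is a chair. The open box is on top of the table. The chair is against the table's +x side, with their −y faces flush. The x-coordinate of the shared face is 1694 mm.

The table's +x face and the chair's −x face are both at x = 1694 mm.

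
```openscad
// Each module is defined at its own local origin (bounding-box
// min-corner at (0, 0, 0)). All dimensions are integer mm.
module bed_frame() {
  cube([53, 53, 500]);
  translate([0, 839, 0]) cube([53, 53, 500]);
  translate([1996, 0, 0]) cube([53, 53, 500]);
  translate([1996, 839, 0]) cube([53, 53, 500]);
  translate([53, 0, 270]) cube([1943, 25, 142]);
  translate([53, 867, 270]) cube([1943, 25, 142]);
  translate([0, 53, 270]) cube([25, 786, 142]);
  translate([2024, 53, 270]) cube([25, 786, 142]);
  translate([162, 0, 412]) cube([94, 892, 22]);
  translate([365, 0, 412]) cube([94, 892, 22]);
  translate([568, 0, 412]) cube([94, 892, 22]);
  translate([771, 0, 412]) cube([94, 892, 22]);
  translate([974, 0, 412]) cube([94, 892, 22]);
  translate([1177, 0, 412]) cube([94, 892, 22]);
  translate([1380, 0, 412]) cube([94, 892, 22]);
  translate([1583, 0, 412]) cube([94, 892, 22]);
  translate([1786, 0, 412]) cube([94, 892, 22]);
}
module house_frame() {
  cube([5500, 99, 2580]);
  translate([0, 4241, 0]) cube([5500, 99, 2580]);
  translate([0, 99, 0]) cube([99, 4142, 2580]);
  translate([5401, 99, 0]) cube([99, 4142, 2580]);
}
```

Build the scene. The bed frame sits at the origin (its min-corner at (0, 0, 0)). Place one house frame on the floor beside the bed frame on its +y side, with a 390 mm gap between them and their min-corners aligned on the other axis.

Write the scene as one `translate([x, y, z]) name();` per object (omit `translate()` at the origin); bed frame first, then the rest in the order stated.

bed_frame();
translate([0, 1282, 0]) house_frame();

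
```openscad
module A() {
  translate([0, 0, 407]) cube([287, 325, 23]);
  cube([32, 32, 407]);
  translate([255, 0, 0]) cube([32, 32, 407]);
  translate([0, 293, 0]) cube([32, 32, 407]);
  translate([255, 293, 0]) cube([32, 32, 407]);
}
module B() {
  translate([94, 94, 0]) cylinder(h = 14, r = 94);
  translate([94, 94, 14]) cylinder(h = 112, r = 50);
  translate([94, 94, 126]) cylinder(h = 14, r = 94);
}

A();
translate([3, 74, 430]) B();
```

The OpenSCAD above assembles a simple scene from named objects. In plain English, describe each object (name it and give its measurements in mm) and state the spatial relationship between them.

A is a four-legged stool. The seat is a 287×325×23 mm slab whose top surface is at z = 430 mm; four square legs, each 32×32 mm in cross-section, run from the floor (z = 0) to the underside of the seat, each flush with a corner of the seat.

B is a spool: two coaxial disc flanges of radius 94 mm and thickness 14 mm, joined by a core cylinder of radius 50 mm and height 112 mm. The lower flange rests on z = 0 and the three cylinders share a vertical axis.

The spool is on top of the stool.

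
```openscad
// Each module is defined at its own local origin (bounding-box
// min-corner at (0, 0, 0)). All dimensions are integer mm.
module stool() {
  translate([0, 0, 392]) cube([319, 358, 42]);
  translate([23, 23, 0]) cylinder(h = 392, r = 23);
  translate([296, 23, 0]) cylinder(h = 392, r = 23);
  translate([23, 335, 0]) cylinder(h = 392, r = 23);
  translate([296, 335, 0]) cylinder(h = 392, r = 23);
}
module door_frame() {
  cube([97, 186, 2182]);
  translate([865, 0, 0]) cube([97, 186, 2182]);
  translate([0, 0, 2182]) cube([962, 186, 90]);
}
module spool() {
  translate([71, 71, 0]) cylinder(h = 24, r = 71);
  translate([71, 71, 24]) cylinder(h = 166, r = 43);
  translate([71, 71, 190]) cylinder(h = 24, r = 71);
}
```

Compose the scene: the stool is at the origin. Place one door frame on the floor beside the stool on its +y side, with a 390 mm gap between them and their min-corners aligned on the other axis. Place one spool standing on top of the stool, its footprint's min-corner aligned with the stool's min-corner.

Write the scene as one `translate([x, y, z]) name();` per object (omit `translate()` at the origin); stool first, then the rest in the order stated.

stool();
translate([0, 748, 0]) door_frame();
translate([0, 0, 434]) spool();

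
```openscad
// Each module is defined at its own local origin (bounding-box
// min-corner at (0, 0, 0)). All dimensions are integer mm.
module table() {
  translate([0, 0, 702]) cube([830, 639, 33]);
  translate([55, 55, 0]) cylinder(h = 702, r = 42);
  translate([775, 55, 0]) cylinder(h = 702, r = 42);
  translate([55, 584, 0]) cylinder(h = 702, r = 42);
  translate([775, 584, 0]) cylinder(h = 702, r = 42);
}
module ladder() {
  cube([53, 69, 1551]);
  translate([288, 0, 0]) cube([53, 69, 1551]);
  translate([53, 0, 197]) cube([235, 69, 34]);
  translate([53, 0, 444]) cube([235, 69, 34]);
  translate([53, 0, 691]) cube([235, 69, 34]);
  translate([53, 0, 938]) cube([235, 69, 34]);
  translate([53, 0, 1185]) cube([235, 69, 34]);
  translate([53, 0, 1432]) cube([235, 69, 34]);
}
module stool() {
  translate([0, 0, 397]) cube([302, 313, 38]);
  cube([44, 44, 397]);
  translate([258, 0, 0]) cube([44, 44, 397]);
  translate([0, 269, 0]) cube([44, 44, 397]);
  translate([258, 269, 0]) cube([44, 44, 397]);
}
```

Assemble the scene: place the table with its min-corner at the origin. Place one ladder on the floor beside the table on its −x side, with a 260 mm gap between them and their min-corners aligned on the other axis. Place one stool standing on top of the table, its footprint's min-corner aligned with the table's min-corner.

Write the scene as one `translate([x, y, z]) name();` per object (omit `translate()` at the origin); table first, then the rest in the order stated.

table();
translate([-601, 0, 0]) ladder();
translate([0, 0, 735]) stool();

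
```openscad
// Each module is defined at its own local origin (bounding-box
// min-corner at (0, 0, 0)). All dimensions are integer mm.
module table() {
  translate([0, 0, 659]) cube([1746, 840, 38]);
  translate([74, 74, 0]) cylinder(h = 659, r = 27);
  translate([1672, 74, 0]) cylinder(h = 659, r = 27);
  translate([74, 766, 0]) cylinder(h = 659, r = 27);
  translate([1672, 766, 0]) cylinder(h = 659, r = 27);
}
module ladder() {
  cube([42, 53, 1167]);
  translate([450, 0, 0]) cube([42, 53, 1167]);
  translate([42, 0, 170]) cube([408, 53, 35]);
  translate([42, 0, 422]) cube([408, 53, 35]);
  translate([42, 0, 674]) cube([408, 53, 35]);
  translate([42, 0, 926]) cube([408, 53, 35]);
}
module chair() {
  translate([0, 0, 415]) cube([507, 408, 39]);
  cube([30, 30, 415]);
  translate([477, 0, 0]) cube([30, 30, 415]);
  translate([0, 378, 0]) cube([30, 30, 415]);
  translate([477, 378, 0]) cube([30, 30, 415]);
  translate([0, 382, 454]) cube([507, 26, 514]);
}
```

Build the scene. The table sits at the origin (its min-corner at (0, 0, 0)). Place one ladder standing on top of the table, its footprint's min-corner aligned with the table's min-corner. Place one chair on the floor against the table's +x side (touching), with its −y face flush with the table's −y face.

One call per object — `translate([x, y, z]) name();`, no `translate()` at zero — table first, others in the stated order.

table();
translate([0, 0, 697]) ladder();
translate([1746, 0, 0]) chair();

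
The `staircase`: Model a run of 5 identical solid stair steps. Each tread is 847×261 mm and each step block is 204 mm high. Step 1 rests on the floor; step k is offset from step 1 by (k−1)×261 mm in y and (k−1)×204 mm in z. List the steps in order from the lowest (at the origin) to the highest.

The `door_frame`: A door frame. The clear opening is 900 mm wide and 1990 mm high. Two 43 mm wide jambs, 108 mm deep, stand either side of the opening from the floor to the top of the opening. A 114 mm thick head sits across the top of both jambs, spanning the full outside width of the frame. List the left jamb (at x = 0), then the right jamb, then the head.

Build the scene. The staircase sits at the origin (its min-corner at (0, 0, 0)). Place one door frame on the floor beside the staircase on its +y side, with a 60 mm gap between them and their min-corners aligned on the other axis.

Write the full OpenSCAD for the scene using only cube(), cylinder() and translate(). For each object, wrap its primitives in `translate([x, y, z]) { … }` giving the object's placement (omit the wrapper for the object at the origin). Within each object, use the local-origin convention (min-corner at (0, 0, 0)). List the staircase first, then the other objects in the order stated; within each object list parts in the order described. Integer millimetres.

cube([847, 261, 204]);
translate([0, 261, 204]) cube([847, 261, 204]);
translate([0, 522, 408]) cube([847, 261, 204]);
translate([0, 783, 612]) cube([847, 261, 204]);
translate([0, 1044, 816]) cube([847, 261, 204]);
translate([0, 1365, 0]) {
  cube([43, 108, 1990]);
  translate([943, 0, 0]) cube([43, 108, 1990]);
  translate([0, 0, 1990]) cube([986, 108, 114]);
}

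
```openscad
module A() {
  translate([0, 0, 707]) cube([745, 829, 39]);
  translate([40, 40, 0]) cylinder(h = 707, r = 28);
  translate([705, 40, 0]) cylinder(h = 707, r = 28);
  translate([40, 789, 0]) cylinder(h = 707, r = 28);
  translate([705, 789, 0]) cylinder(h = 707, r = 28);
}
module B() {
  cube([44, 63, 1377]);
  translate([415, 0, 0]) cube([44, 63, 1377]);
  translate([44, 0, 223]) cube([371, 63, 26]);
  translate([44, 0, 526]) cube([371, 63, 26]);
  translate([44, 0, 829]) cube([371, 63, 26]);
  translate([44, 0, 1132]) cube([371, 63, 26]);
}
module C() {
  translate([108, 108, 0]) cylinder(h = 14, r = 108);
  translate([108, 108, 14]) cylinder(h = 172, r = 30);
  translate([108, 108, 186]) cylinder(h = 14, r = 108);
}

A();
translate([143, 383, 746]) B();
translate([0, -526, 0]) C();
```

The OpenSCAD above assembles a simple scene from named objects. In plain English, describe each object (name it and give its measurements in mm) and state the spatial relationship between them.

A is a rectangular dining table. The top is 745×829×39 mm with its upper surface at z = 746 mm. It stands on four round legs of 56 mm diameter, each leg's bounding box inset 12 mm from the nearest pair of top edges, running from the floor to the underside of the top.

B is a wooden ladder with two side rails of 44×63 mm section and 1377 mm height, set 459 mm apart overall. Between them run 4 rectangular rungs (63 mm deep, 26 mm thick), front faces flush with the rails' −y face. The bottom of the first rung is 223 mm above the floor and each subsequent rung is 303 mm higher than the one below.

C is a spool: two coaxial disc flanges of radius 108 mm and thickness 14 mm, joined by a core cylinder of radius 30 mm and height 172 mm. The lower flange rests on z = 0 and the three cylinders share a vertical axis.

The ladder is on top of the table, centred. The spool is on the floor beside the table on its −y side.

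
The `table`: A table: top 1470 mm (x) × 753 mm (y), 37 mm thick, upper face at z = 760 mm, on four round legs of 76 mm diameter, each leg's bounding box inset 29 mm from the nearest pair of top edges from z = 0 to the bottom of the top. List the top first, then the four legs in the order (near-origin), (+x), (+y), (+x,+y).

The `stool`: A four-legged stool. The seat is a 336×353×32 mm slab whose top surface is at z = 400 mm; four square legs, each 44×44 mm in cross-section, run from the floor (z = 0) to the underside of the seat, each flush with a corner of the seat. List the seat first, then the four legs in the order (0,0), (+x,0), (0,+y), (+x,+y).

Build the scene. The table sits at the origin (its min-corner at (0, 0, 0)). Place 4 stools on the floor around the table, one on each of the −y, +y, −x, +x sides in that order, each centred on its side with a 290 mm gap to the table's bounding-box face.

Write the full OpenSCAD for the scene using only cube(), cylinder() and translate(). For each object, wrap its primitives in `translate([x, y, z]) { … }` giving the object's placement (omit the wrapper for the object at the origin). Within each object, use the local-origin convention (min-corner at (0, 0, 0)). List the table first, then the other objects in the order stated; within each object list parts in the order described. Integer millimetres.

translate([0, 0, 723]) cube([1470, 753, 37]);
translate([67, 67, 0]) cylinder(h = 723, r = 38);
translate([1403, 67, 0]) cylinder(h = 723, r = 38);
translate([67, 686, 0]) cylinder(h = 723, r = 38);
translate([1403, 686, 0]) cylinder(h = 723, r = 38);
translate([567, -643, 0]) {
  translate([0, 0, 368]) cube([336, 353, 32]);
  cube([44, 44, 368]);
  translate([292, 0, 0]) cube([44, 44, 368]);
  translate([0, 309, 0]) cube([44, 44, 368]);
  translate([292, 309, 0]) cube([44, 44, 368]);
}
translate([567, 1043, 0]) {
  translate([0, 0, 368]) cube([336, 353, 32]);
  cube([44, 44, 368]);
  translate([292, 0, 0]) cube([44, 44, 368]);
  translate([0, 309, 0]) cube([44, 44, 368]);
  translate([292, 309, 0]) cube([44, 44, 368]);
}
translate([-626, 200, 0]) {
  translate([0, 0, 368]) cube([336, 353, 32]);
  cube([44, 44, 368]);
  translate([292, 0, 0]) cube([44, 44, 368]);
  translate([0, 309, 0]) cube([44, 44, 368]);
  translate([292, 309, 0]) cube([44, 44, 368]);
}
translate([1760, 200, 0]) {
  translate([0, 0, 368]) cube([336, 353, 32]);
  cube([44, 44, 368]);
  translate([292, 0, 0]) cube([44, 44, 368]);
  translate([0, 309, 0]) cube([44, 44, 368]);
  translate([292, 309, 0]) cube([44, 44, 368]);
}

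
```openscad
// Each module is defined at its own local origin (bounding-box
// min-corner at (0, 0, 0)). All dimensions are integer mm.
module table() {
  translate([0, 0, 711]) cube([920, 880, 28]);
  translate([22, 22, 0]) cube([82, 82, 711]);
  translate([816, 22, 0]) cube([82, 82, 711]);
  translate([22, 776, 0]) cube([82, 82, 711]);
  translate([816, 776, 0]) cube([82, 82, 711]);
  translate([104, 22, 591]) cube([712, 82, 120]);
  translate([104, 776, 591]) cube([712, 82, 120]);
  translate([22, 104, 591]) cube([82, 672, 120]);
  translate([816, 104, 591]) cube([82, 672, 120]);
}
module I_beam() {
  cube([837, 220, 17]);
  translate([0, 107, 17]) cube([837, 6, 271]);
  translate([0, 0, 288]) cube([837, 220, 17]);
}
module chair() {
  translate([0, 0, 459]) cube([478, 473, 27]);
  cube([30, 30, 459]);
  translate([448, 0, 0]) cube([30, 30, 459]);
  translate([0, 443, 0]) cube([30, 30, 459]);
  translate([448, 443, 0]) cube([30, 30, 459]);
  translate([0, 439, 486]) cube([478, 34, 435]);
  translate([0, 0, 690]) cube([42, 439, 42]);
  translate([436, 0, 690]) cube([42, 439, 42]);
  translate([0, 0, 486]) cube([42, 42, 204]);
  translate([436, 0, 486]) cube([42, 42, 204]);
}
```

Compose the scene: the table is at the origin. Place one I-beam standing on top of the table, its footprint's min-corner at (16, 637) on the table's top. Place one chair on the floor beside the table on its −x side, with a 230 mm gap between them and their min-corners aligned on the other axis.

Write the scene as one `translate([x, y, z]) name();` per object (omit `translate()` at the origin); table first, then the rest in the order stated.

table();
translate([16, 637, 739]) I_beam();
translate([-708, 0, 0]) chair();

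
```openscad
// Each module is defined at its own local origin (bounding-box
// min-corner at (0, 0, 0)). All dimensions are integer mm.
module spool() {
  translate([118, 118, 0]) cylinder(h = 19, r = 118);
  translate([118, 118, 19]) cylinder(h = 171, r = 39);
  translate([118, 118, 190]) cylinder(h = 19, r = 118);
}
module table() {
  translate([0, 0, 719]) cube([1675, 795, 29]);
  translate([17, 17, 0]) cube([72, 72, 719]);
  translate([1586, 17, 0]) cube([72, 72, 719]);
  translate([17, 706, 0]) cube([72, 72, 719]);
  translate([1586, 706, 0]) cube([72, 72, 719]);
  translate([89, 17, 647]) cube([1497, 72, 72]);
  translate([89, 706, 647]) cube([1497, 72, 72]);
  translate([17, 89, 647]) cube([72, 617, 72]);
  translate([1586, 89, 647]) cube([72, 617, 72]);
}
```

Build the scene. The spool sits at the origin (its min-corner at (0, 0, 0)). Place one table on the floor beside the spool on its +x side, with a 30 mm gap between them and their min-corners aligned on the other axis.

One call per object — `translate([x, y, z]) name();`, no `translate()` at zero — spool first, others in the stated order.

spool();
translate([266, 0, 0]) table();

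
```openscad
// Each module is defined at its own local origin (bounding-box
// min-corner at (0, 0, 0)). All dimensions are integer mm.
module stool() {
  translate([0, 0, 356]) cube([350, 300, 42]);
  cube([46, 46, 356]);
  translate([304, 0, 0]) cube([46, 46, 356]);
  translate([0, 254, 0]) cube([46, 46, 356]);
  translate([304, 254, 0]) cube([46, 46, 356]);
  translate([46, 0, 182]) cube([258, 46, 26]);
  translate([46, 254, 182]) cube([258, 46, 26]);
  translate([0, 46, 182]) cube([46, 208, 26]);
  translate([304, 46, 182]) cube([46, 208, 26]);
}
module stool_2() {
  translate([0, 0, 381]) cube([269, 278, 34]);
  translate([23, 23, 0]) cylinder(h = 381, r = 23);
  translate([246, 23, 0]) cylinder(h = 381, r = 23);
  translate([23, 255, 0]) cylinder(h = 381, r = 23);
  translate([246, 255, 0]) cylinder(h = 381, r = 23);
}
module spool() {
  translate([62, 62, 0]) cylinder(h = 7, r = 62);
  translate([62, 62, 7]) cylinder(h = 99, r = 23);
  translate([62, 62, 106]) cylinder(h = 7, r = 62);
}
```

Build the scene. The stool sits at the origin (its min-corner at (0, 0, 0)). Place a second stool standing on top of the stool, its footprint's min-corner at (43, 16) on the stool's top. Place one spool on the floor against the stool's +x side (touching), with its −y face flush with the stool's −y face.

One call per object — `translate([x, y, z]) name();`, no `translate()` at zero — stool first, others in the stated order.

stool();
translate([43, 16, 398]) stool_2();
translate([350, 0, 0]) spool();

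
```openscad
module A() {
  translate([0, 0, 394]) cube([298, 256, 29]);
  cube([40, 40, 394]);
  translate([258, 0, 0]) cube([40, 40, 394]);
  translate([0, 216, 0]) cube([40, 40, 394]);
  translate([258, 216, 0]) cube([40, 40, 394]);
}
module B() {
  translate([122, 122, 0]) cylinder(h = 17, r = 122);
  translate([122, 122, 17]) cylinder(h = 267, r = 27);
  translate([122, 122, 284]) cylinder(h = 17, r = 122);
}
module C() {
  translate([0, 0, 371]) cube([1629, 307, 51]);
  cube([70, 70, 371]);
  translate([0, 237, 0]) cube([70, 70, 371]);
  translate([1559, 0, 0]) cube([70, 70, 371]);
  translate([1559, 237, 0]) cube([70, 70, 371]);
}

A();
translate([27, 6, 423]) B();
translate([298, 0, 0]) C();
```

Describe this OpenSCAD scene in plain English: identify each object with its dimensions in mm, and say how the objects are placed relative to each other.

A is a four-legged stool. The seat is a 298×256×29 mm slab whose top surface is at z = 423 mm; four square legs, each 40×40 mm in cross-section, run from the floor (z = 0) to the underside of the seat, each flush with a corner of the seat.

B is a spool: two coaxial disc flanges of radius 122 mm and thickness 17 mm, joined by a core cylinder of radius 27 mm and height 267 mm. The lower flange rests on z = 0 and the three cylinders share a vertical axis.

C is a bench: a 1629×307 mm seat slab, 51 mm thick, top at z = 422 mm, on four 70×70 mm square legs flush with the seat corners and standing on z = 0.

The spool is on top of the stool, centred. The bench is against the stool's +x side, with their −y faces flush.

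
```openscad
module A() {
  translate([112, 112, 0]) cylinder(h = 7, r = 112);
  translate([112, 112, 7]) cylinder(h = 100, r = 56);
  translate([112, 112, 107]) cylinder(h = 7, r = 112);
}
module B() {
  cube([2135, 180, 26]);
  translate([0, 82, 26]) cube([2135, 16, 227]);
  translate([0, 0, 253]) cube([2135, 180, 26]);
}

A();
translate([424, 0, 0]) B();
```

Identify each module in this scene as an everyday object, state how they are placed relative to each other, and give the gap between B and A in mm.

The I-beam's nearest face is 200 mm from the spool's +x face.

A is a spool. B is an I-beam. The I-beam is on the floor beside the spool on its +x side. The gap between the I-beam and the spool is 200 mm.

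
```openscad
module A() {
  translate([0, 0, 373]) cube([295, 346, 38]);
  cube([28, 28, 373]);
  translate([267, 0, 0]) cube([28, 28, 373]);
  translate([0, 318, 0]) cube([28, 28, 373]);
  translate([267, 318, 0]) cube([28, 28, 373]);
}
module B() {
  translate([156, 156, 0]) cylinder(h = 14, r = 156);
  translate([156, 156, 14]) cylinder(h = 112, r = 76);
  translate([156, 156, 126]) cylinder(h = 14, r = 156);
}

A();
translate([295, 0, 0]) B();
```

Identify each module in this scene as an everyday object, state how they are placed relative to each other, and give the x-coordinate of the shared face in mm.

The stool's +x face and the spool's −x face are both at x = 295 mm.

A is a stool. B is a spool. The spool is against the stool's +x side, with their −y faces flush. The x-coordinate of the shared face is 295 mm.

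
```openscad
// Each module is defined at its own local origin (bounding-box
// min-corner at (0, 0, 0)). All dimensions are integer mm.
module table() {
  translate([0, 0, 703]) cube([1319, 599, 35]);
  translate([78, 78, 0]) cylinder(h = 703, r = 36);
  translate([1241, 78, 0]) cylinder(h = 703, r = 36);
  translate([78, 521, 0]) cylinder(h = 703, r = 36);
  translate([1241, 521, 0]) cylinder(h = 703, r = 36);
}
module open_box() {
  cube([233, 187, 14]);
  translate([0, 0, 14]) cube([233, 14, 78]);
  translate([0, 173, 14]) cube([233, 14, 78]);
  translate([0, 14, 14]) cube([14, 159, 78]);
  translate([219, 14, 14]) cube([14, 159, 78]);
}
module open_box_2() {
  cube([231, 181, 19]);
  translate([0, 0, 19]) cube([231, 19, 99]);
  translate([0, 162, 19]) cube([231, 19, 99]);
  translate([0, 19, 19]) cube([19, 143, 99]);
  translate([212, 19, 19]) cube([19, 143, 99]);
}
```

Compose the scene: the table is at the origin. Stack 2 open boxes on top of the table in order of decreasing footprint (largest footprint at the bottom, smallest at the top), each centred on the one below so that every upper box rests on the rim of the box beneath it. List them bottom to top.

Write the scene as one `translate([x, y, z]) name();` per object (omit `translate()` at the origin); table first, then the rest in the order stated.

table();
translate([543, 206, 738]) open_box();
translate([544, 209, 830]) open_box_2();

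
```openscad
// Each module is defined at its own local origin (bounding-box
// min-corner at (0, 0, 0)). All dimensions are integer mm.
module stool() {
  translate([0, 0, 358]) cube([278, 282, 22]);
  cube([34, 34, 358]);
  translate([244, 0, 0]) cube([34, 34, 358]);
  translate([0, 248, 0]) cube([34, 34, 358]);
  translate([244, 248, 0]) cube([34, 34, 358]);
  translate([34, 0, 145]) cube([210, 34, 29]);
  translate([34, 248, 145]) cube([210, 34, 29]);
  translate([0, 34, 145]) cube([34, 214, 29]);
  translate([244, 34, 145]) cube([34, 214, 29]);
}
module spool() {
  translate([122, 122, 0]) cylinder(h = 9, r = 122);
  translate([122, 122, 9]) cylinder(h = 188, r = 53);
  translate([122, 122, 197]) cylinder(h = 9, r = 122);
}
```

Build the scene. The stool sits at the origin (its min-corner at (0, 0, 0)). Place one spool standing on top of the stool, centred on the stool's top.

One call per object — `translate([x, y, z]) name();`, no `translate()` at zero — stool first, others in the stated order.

stool();
translate([17, 19, 380]) spool();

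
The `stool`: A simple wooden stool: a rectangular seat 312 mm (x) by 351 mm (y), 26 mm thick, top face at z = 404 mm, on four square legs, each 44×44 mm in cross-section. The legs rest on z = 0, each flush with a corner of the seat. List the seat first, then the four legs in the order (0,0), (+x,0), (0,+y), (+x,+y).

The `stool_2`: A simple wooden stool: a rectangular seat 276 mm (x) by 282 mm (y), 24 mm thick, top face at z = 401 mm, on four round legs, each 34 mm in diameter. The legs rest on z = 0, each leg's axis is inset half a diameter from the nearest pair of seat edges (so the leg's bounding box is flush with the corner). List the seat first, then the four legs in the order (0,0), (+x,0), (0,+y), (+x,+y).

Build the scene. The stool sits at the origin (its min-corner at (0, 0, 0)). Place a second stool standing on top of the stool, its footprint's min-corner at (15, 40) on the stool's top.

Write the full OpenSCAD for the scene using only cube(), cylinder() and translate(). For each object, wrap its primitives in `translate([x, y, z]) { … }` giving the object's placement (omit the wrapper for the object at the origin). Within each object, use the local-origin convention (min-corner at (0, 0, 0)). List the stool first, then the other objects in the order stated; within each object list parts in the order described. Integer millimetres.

translate([0, 0, 378]) cube([312, 351, 26]);
cube([44, 44, 378]);
translate([268, 0, 0]) cube([44, 44, 378]);
translate([0, 307, 0]) cube([44, 44, 378]);
translate([268, 307, 0]) cube([44, 44, 378]);
translate([15, 40, 404]) {
  translate([0, 0, 377]) cube([276, 282, 24]);
  translate([17, 17, 0]) cylinder(h = 377, r = 17);
  translate([259, 17, 0]) cylinder(h = 377, r = 17);
  translate([17, 265, 0]) cylinder(h = 377, r = 17);
  translate([259, 265, 0]) cylinder(h = 377, r = 17);
}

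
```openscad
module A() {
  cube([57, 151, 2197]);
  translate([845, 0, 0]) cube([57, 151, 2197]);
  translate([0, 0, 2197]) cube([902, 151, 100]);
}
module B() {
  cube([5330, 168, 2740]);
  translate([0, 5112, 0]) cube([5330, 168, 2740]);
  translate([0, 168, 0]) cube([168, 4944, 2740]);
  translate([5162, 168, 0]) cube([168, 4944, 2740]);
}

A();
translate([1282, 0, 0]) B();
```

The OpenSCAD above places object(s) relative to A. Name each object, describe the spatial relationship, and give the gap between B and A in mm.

A is a door frame. B is a house frame. The house frame is on the floor beside the door frame on its +x side. The gap between the house frame and the door frame is 380 mm.

The house frame's nearest face is 380 mm from the door frame's +x face.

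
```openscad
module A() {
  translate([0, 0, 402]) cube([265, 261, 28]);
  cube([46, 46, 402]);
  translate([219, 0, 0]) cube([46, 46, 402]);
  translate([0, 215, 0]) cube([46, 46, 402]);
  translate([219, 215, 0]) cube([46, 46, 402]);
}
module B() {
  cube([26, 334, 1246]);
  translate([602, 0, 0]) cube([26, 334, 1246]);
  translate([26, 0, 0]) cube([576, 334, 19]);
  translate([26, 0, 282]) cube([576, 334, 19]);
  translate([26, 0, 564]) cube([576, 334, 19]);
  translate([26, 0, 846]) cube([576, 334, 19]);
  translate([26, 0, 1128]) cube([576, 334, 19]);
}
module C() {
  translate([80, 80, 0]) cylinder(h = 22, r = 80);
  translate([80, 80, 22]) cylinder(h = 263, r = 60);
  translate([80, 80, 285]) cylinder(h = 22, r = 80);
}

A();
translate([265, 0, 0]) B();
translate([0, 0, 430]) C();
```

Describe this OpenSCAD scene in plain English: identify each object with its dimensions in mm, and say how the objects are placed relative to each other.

A is a simple wooden stool: a rectangular seat 265 mm (x) by 261 mm (y), 28 mm thick, top face at z = 430 mm, on four square legs, each 46×46 mm in cross-section. The legs rest on z = 0, each flush with a corner of the seat.

B is an open bookshelf. Two side panels, each 26 mm thick, 334 mm deep and 1246 mm tall, stand 628 mm apart (outside-to-outside). Between them sit 5 shelves, each 19 mm thick and 334 mm deep, spanning the full gap between the sides. The bottom shelf rests on the floor (its underside at z = 0) and the clear gap between one shelf's top and the next shelf's underside is 263 mm.

C is a spool: two coaxial disc flanges of radius 80 mm and thickness 22 mm, joined by a core cylinder of radius 60 mm and height 263 mm. The lower flange rests on z = 0 and the three cylinders share a vertical axis.

The bookshelf is against the stool's +x side, with their −y faces flush. The spool is on top of the stool.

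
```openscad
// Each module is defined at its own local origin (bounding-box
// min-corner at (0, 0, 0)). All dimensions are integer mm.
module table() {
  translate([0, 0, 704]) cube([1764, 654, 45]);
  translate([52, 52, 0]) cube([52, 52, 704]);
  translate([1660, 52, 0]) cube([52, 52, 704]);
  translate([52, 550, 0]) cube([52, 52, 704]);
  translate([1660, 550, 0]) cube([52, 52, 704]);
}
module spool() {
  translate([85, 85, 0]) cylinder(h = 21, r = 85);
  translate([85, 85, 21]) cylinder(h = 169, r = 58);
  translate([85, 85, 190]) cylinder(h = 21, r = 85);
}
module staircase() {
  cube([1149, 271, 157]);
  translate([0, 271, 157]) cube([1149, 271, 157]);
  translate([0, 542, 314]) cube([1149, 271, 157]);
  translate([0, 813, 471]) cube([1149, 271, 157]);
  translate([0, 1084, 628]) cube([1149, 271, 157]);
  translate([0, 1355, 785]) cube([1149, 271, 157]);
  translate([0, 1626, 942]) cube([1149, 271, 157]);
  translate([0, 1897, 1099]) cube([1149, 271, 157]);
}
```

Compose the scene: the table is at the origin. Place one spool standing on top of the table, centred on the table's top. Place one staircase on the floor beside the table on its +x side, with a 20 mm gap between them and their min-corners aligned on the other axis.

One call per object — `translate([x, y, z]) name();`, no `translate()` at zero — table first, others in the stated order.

table();
translate([797, 242, 749]) spool();
translate([1784, 0, 0]) staircase();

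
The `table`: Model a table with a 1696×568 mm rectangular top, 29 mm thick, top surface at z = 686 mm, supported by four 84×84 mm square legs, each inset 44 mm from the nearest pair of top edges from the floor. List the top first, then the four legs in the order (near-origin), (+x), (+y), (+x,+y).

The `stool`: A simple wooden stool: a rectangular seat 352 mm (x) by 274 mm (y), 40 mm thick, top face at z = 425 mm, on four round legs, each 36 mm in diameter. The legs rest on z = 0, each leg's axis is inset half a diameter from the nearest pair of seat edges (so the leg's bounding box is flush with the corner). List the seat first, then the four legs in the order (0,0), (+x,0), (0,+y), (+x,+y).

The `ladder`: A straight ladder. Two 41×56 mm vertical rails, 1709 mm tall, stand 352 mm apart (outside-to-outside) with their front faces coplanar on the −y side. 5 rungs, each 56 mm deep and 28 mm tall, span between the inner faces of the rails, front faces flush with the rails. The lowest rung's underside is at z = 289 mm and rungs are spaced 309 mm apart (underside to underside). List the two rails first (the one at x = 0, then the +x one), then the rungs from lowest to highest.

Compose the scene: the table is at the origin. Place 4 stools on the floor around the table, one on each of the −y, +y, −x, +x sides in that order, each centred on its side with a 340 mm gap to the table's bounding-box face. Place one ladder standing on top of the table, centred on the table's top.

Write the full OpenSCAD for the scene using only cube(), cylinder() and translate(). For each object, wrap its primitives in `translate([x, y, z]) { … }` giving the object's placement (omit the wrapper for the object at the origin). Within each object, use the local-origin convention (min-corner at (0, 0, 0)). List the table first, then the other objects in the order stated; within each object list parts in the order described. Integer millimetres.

translate([0, 0, 657]) cube([1696, 568, 29]);
translate([44, 44, 0]) cube([84, 84, 657]);
translate([1568, 44, 0]) cube([84, 84, 657]);
translate([44, 440, 0]) cube([84, 84, 657]);
translate([1568, 440, 0]) cube([84, 84, 657]);
translate([672, -614, 0]) {
  translate([0, 0, 385]) cube([352, 274, 40]);
  translate([18, 18, 0]) cylinder(h = 385, r = 18);
  translate([334, 18, 0]) cylinder(h = 385, r = 18);
  translate([18, 256, 0]) cylinder(h = 385, r = 18);
  translate([334, 256, 0]) cylinder(h = 385, r = 18);
}
translate([672, 908, 0]) {
  translate([0, 0, 385]) cube([352, 274, 40]);
  translate([18, 18, 0]) cylinder(h = 385, r = 18);
  translate([334, 18, 0]) cylinder(h = 385, r = 18);
  translate([18, 256, 0]) cylinder(h = 385, r = 18);
  translate([334, 256, 0]) cylinder(h = 385, r = 18);
}
translate([-692, 147, 0]) {
  translate([0, 0, 385]) cube([352, 274, 40]);
  translate([18, 18, 0]) cylinder(h = 385, r = 18);
  translate([334, 18, 0]) cylinder(h = 385, r = 18);
  translate([18, 256, 0]) cylinder(h = 385, r = 18);
  translate([334, 256, 0]) cylinder(h = 385, r = 18);
}
translate([2036, 147, 0]) {
  translate([0, 0, 385]) cube([352, 274, 40]);
  translate([18, 18, 0]) cylinder(h = 385, r = 18);
  translate([334, 18, 0]) cylinder(h = 385, r = 18);
  translate([18, 256, 0]) cylinder(h = 385, r = 18);
  translate([334, 256, 0]) cylinder(h = 385, r = 18);
}
translate([672, 256, 686]) {
  cube([41, 56, 1709]);
  translate([311, 0, 0]) cube([41, 56, 1709]);
  translate([41, 0, 289]) cube([270, 56, 28]);
  translate([41, 0, 598]) cube([270, 56, 28]);
  translate([41, 0, 907]) cube([270, 56, 28]);
  translate([41, 0, 1216]) cube([270, 56, 28]);
  translate([41, 0, 1525]) cube([270, 56, 28]);
}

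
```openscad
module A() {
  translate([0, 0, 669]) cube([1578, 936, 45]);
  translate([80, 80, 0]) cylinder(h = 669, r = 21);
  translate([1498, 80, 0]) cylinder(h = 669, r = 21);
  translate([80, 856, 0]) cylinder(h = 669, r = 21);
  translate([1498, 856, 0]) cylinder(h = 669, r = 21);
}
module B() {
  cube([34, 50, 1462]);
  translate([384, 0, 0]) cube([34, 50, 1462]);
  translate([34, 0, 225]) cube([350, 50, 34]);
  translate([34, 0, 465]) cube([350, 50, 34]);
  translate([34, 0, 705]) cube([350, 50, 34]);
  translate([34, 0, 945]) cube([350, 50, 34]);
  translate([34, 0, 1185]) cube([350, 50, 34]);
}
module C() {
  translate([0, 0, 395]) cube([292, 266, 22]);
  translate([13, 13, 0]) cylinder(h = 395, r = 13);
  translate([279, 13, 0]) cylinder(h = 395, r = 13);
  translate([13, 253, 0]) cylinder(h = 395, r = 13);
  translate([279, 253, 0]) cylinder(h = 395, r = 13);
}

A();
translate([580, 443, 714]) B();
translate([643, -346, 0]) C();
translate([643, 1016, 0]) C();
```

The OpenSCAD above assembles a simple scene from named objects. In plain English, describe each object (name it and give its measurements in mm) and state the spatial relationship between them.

A is a rectangular dining table. The top is 1578×936×45 mm with its upper surface at z = 714 mm. It stands on four round legs of 42 mm diameter, each leg's bounding box inset 59 mm from the nearest pair of top edges, running from the floor to the underside of the top.

B is a wooden ladder with two side rails of 34×50 mm section and 1462 mm height, set 418 mm apart overall. Between them run 5 rectangular rungs (50 mm deep, 34 mm thick), front faces flush with the rails' −y face. The bottom of the first rung is 225 mm above the floor and each subsequent rung is 240 mm higher than the one below.

C is a simple wooden stool: a rectangular seat 292 mm (x) by 266 mm (y), 22 mm thick, top face at z = 417 mm, on four round legs, each 26 mm in diameter. The legs rest on z = 0, each leg's axis is inset half a diameter from the nearest pair of seat edges (so the leg's bounding box is flush with the corner).

The ladder is on top of the table, centred. Two stools sit around the table at the −y, +y sides.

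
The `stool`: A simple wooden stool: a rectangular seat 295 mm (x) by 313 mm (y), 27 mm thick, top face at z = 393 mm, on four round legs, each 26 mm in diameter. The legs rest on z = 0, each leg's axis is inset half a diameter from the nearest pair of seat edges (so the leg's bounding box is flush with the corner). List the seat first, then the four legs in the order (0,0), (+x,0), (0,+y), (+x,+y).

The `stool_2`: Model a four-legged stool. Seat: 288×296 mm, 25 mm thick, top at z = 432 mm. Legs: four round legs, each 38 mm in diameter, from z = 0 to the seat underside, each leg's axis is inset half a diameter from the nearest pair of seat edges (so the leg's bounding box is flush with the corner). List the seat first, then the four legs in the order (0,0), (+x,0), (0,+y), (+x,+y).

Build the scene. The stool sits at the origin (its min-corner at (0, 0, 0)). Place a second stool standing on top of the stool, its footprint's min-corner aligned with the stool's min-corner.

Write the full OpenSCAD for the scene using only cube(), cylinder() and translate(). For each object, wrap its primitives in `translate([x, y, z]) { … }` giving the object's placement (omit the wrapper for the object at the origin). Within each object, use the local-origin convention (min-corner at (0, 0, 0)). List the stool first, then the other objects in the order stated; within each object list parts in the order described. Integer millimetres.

translate([0, 0, 366]) cube([295, 313, 27]);
translate([13, 13, 0]) cylinder(h = 366, r = 13);
translate([282, 13, 0]) cylinder(h = 366, r = 13);
translate([13, 300, 0]) cylinder(h = 366, r = 13);
translate([282, 300, 0]) cylinder(h = 366, r = 13);
translate([0, 0, 393]) {
  translate([0, 0, 407]) cube([288, 296, 25]);
  translate([19, 19, 0]) cylinder(h = 407, r = 19);
  translate([269, 19, 0]) cylinder(h = 407, r = 19);
  translate([19, 277, 0]) cylinder(h = 407, r = 19);
  translate([269, 277, 0]) cylinder(h = 407, r = 19);
}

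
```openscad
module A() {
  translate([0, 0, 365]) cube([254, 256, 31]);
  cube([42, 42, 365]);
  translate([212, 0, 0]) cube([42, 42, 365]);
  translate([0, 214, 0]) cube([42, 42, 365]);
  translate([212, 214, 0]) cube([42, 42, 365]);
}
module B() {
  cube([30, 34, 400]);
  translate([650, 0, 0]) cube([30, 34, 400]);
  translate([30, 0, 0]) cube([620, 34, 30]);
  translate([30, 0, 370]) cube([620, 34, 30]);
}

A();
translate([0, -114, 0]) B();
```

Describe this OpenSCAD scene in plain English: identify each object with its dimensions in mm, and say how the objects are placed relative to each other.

A is a simple wooden stool: a rectangular seat 254 mm (x) by 256 mm (y), 31 mm thick, top face at z = 396 mm, on four square legs, each 42×42 mm in cross-section. The legs rest on z = 0, each flush with a corner of the seat.

B is a picture frame with a 620×340 mm rectangular opening (x by z) and a uniform 30 mm border on every side. Frame depth is 34 mm along y. It is built from two vertical stiles running the full outside height and two horizontal rails spanning the gap between the stiles.

The picture frame is on the floor beside the stool on its −y side.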